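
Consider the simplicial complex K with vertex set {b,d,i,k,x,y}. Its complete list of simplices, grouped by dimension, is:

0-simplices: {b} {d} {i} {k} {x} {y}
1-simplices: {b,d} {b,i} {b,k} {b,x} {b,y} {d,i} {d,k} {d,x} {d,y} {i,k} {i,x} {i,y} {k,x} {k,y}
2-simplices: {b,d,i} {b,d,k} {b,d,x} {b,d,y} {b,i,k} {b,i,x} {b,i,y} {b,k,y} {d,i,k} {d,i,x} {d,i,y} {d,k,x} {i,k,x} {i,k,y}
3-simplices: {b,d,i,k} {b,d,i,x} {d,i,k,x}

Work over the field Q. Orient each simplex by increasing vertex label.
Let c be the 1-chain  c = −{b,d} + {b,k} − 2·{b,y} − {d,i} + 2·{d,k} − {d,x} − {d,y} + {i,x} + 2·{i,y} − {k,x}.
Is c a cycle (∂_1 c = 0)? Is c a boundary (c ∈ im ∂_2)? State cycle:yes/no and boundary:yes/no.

cycle:no boundary:no

n_0=6 n_1=14 n_2=14 n_3=3  [Q]
∂1: piv[bd,bi,bk,bx,by] rk=5  ker:di,dk,dx,dy,ik,ix,iy,kx,ky
∂2: piv[bdi,bdk,bdx,bdy,bik,bix,biy,bky,dkx] rk=9  ker:dik,dix,diy,ikx,iky
∂3: piv[bdik,bdix,dikx] rk=3
∂1c = 2·{b} − 4·{i} + 4·{k} − {x} − {y}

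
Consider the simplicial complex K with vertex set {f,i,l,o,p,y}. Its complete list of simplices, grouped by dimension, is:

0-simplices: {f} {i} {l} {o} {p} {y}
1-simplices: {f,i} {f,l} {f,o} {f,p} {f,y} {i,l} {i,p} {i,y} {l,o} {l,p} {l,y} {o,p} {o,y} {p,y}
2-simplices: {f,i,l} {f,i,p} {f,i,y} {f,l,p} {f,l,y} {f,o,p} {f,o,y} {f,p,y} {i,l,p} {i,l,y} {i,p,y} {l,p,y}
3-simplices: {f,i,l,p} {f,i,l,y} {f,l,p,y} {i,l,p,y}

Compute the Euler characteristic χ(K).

χ(K)=0

n_0=6 n_1=14 n_2=12 n_3=4
χ=+6−14+12−4=0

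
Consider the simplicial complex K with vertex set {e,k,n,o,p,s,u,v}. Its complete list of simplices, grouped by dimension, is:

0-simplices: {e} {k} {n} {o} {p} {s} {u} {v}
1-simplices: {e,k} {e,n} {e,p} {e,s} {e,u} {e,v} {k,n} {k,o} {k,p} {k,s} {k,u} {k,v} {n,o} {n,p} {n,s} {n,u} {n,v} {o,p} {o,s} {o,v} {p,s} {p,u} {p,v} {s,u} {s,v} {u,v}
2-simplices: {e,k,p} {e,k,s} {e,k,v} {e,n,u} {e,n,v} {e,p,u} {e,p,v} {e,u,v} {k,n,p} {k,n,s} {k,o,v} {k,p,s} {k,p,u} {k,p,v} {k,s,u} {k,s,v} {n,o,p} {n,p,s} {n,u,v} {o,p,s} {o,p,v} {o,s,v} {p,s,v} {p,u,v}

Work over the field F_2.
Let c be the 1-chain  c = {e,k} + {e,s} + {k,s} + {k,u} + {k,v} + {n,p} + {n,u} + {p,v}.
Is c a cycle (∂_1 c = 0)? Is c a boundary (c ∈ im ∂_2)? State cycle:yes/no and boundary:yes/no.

n_0=8 n_1=26 n_2=24  [Z2]
∂1: piv[ek,en,ep,es,eu,ev,ko] rk=7  ker:kn,kp,ks,ku,kv,no,np,ns,nu,nv,op,os,ov,ps,pu,pv,su,sv,uv
∂2: piv[ekp,eks,ekv,enu,env,epu,epv,euv,knp,kns,kov,kps,kpu,ksu,ksv,nop,ops,opv] rk=18  ker:kpv,nps,nuv,osv,psv,puv
∂1c = 0
c vs im∂2: residual ≠ 0 ⇒ not boundary

cycle:yes boundary:no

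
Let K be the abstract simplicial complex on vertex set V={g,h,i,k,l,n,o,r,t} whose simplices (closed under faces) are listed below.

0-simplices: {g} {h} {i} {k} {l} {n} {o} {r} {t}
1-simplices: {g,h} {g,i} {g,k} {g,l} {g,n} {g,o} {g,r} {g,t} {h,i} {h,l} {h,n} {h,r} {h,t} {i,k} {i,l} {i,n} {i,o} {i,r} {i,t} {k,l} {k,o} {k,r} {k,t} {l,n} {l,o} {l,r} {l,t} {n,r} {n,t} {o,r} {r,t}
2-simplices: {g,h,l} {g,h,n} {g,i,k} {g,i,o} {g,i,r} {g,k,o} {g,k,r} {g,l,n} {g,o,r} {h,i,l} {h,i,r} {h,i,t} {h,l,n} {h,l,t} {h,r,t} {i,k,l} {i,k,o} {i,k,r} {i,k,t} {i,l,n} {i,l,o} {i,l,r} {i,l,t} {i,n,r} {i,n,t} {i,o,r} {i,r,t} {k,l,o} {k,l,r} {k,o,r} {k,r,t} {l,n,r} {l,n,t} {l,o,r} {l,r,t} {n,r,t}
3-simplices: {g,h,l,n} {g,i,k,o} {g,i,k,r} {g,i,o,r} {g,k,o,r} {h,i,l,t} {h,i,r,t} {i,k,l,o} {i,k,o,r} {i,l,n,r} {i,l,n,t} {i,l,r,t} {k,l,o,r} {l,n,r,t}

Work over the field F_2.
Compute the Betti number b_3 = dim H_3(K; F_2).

b_3=1

n_0=9 n_1=31 n_2=36 n_3=14  [Z2]
∂1: piv[gh,gi,gk,gl,gn,go,gr,gt] rk=8  ker:hi,hl,hn,hr,ht,ik,il,in,io,ir,it,kl,ko,kr,kt,ln,lo,lr,lt,nr,nt,or,rt
∂2: piv[ghl,ghn,gik,gio,gir,gko,gkr,gln,gor,hil,hir,hit,hlt,hrt,ikl,ikt,iln,ilo,ilr,inr,int] rk=21  ker:hln,iko,ikr,ilt,ior,irt,klo,klr,kor,krt,lnr,lnt,lor,lrt,nrt
∂3: piv[ghln,giko,gikr,gior,gkor,hilt,hirt,iklo,ilnr,ilnt,ilrt,klor,lnrt] rk=13  ker:ikor
b_3=(14−13)−0=1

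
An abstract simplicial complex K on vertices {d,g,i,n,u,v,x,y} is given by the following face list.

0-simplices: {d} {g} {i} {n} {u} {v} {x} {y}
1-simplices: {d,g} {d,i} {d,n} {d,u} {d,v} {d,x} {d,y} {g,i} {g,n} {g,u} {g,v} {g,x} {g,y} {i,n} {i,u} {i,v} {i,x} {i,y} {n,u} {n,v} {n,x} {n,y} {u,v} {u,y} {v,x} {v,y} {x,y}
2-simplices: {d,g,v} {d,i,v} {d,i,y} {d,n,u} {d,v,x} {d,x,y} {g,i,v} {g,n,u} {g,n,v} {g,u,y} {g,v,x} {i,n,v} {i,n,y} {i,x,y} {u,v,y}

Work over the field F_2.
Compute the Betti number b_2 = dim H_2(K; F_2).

b_2=0

n_0=8 n_1=27 n_2=15  [Z2]
∂1: piv[dg,di,dn,du,dv,dx,dy] rk=7  ker:gi,gn,gu,gv,gx,gy,in,iu,iv,ix,iy,nu,nv,nx,ny,uv,uy,vx,vy,xy
∂2: piv[dgv,div,diy,dnu,dvx,dxy,giv,gnu,gnv,guy,gvx,inv,iny,ixy,uvy] rk=15
b_2=(15−15)−0=0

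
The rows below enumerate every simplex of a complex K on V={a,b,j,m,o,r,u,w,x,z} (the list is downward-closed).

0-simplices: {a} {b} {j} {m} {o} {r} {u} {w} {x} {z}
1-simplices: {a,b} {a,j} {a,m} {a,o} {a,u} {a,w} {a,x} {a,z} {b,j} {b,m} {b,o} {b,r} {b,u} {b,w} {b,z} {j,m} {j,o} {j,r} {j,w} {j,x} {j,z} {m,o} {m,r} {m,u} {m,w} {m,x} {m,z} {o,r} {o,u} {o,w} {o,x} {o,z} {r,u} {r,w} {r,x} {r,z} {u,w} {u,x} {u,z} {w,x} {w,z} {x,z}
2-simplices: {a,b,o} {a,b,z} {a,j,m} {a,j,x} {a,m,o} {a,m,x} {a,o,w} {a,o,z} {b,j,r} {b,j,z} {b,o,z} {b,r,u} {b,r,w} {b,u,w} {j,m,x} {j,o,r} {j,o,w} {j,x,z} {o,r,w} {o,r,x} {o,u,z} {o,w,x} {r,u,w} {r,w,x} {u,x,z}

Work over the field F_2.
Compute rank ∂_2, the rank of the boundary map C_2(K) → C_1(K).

rank∂_2=21

n_0=10 n_1=42 n_2=25  [Z2]
∂1: piv[ab,aj,am,ao,au,aw,ax,az,br] rk=9  ker:bj,bm,bo,bu,bw,bz,jm,jo,jr,jw,jx,jz,mo,mr,mu,mw,mx,mz,or,ou,ow,ox,oz,ru,rw,rx,rz,uw,ux,uz,wx,wz,xz
∂2: piv[abo,abz,ajm,ajx,amo,amx,aow,aoz,bjr,bjz,bru,brw,buw,jor,jow,jxz,orw,orx,ouz,owx,uxz] rk=21  ker:boz,jmx,ruw,rwx
rk∂_2=21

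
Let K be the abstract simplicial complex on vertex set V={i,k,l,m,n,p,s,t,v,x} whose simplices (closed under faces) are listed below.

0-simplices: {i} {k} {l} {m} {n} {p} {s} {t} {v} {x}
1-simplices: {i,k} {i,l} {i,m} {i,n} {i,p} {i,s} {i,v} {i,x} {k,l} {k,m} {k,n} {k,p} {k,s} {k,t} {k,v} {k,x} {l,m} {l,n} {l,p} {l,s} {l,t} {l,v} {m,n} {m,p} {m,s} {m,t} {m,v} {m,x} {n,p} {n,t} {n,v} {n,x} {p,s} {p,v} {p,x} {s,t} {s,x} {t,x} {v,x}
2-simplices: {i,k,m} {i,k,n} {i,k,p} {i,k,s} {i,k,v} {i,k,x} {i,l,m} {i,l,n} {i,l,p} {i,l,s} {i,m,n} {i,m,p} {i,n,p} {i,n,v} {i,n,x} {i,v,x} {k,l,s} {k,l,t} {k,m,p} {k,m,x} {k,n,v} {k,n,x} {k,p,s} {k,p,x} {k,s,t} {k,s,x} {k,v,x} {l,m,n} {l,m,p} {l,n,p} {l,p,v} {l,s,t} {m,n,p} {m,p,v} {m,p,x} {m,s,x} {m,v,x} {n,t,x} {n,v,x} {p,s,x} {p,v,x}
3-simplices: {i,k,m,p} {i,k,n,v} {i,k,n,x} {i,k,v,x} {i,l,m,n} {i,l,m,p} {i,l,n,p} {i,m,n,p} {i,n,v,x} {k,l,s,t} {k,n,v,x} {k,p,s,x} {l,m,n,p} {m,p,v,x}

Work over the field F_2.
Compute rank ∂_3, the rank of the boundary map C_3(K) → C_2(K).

rank∂_3=12

n_0=10 n_1=39 n_2=41 n_3=14  [Z2]
∂1: piv[ik,il,im,in,ip,is,iv,ix,kt] rk=9  ker:kl,km,kn,kp,ks,kv,kx,lm,ln,lp,ls,lt,lv,mn,mp,ms,mt,mv,mx,np,nt,nv,nx,ps,pv,px,st,sx,tx,vx
∂2: piv[ikm,ikn,ikp,iks,ikv,ikx,ilm,iln,ilp,ils,imn,imp,inp,inv,inx,ivx,kls,klt,kmx,kps,kpx,kst,ksx,lpv,mpv,msx,mvx,ntx] rk=28  ker:kmp,knv,knx,kvx,lmn,lmp,lnp,lst,mnp,mpx,nvx,psx,pvx
∂3: piv[ikmp,iknv,iknx,ikvx,ilmn,ilmp,ilnp,imnp,invx,klst,kpsx,mpvx] rk=12  ker:knvx,lmnp
rk∂_3=12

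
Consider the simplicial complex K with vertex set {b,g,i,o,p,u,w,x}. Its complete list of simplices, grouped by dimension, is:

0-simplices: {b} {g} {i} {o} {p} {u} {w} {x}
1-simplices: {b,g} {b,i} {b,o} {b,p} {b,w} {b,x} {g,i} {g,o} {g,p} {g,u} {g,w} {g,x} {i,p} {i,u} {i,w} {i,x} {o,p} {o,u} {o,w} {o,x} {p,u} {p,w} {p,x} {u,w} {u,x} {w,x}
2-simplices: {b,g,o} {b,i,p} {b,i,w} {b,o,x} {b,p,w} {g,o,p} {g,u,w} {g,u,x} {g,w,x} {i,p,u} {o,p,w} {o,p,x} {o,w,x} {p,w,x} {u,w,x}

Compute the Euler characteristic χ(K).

χ(K)=-3

n_0=8 n_1=26 n_2=15
χ=+8−26+15=-3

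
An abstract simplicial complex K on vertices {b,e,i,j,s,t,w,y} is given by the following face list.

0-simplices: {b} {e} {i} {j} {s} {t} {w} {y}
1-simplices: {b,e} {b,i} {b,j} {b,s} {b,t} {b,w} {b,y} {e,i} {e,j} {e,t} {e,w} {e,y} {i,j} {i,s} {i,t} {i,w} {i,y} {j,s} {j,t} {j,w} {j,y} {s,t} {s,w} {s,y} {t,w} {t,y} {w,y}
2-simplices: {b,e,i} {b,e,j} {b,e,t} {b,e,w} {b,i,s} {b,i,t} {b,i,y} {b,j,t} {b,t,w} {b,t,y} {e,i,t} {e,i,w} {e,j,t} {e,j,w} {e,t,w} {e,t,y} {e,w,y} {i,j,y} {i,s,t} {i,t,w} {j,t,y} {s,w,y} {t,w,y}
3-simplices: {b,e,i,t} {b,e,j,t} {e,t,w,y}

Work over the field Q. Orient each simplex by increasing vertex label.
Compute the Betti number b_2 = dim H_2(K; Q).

n_0=8 n_1=27 n_2=23 n_3=3  [Q]
∂1: piv[be,bi,bj,bs,bt,bw,by] rk=7  ker:ei,ej,et,ew,ey,ij,is,it,iw,iy,js,jt,jw,jy,st,sw,sy,tw,ty,wy
∂2: piv[bei,bej,bet,bew,bis,bit,biy,bjt,btw,bty,eiw,ejw,ety,ewy,ijy,ist,jty,swy] rk=18  ker:eit,ejt,etw,itw,twy
∂3: piv[beit,bejt,etwy] rk=3
b_2=(23−18)−3=2

b_2=2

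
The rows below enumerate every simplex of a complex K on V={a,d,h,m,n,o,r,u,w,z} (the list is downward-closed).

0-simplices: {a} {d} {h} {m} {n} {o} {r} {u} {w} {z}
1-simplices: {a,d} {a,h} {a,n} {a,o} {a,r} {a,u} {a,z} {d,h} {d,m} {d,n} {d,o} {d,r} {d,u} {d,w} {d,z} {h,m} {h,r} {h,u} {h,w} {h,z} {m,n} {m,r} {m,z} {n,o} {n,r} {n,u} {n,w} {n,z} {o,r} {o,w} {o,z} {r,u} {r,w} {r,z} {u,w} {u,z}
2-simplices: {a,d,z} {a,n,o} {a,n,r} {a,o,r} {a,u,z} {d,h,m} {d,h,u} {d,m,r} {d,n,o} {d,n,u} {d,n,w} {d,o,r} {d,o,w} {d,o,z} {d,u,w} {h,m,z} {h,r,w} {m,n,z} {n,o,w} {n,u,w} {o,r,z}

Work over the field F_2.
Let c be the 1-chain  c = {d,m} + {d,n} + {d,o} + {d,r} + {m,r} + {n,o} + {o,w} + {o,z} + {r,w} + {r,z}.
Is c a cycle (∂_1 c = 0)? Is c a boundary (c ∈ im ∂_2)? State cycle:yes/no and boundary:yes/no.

n_0=10 n_1=36 n_2=21  [Z2]
∂1: piv[ad,ah,an,ao,ar,au,az,dm,dw] rk=9  ker:dh,dn,do,dr,du,dz,hm,hr,hu,hw,hz,mn,mr,mz,no,nr,nu,nw,nz,or,ow,oz,ru,rw,rz,uw,uz
∂2: piv[adz,ano,anr,aor,auz,dhm,dhu,dmr,dno,dnu,dnw,dor,dow,doz,duw,hmz,hrw,mnz,orz] rk=19  ker:now,nuw
∂1c = 0
c vs im∂2: residual ≠ 0 ⇒ not boundary

cycle:yes boundary:no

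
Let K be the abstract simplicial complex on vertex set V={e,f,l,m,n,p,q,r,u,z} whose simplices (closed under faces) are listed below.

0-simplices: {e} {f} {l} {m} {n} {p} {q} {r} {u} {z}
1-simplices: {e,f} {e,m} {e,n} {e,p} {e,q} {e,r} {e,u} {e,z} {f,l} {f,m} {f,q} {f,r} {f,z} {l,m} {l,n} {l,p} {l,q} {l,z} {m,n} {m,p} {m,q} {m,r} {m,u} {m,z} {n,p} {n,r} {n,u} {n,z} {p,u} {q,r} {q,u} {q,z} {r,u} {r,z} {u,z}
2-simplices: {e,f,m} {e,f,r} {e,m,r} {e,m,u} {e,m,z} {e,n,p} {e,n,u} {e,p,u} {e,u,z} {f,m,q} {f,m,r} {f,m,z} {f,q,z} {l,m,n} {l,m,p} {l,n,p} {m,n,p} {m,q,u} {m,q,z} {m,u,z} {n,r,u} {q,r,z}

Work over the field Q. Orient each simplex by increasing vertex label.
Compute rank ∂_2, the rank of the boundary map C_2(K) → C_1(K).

rank∂_2=18

n_0=10 n_1=35 n_2=22  [Q]
∂1: piv[ef,em,en,ep,eq,er,eu,ez,fl] rk=9  ker:fm,fq,fr,fz,lm,ln,lp,lq,lz,mn,mp,mq,mr,mu,mz,np,nr,nu,nz,pu,qr,qu,qz,ru,rz,uz
∂2: piv[efm,efr,emr,emu,emz,enp,enu,epu,euz,fmq,fmz,fqz,lmn,lmp,lnp,mqu,nru,qrz] rk=18  ker:fmr,mnp,mqz,muz
rk∂_2=18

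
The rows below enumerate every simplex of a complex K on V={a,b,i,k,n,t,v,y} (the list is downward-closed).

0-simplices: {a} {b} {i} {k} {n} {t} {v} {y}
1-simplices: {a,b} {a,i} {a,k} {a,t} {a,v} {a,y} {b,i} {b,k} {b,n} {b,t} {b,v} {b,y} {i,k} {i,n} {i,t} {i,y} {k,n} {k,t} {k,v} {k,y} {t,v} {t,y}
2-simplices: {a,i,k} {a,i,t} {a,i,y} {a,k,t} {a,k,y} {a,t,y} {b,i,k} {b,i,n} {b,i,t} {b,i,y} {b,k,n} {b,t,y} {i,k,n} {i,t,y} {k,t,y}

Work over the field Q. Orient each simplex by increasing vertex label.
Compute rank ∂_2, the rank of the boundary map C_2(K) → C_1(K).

rank∂_2=11

n_0=8 n_1=22 n_2=15  [Q]
∂1: piv[ab,ai,ak,at,av,ay,bn] rk=7  ker:bi,bk,bt,bv,by,ik,in,it,iy,kn,kt,kv,ky,tv,ty
∂2: piv[aik,ait,aiy,akt,aky,aty,bik,bin,bit,biy,bkn] rk=11  ker:bty,ikn,ity,kty
rk∂_2=11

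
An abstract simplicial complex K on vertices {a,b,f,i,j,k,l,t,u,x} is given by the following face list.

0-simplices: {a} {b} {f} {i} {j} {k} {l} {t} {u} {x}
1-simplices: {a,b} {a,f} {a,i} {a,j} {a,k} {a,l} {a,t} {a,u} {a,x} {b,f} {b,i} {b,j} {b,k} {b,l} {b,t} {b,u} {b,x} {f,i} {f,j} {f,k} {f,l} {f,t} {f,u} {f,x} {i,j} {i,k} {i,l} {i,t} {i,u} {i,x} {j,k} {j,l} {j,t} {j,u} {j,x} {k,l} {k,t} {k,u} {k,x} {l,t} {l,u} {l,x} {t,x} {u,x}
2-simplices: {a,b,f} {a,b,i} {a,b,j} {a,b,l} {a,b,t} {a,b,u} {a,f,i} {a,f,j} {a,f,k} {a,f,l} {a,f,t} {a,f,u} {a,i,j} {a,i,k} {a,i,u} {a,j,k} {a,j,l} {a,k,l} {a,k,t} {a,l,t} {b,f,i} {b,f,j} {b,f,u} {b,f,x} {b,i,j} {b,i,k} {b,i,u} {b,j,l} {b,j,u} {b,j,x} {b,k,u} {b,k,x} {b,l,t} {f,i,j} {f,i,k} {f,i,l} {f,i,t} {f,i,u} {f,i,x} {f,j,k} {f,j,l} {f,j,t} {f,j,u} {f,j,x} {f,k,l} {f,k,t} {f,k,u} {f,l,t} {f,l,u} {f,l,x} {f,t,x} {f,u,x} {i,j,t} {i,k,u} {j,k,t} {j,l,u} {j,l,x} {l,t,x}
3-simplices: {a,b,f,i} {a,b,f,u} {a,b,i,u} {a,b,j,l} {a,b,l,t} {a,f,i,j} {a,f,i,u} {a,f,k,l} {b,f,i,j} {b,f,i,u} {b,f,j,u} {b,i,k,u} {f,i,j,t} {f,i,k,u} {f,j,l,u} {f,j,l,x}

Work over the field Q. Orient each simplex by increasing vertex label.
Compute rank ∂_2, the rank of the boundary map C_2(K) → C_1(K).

n_0=10 n_1=44 n_2=58 n_3=16  [Q]
∂1: piv[ab,af,ai,aj,ak,al,at,au,ax] rk=9  ker:bf,bi,bj,bk,bl,bt,bu,bx,fi,fj,fk,fl,ft,fu,fx,ij,ik,il,it,iu,ix,jk,jl,jt,ju,jx,kl,kt,ku,kx,lt,lu,lx,tx,ux
∂2: piv[abf,abi,abj,abl,abt,abu,afi,afj,afk,afl,aft,afu,aij,aik,aiu,ajk,ajl,akl,akt,alt,bfx,bik,bju,bjx,bku,bkx,fil,fit,fix,fjt,flu,flx,ftx,fux] rk=34  ker:bfi,bfj,bfu,bij,biu,bjl,blt,fij,fik,fiu,fjk,fjl,fju,fjx,fkl,fkt,fku,flt,ijt,iku,jkt,jlu,jlx,ltx
∂3: piv[abfi,abfu,abiu,abjl,ablt,afij,afiu,afkl,bfij,bfju,biku,fijt,fiku,fjlu,fjlx] rk=15  ker:bfiu
rk∂_2=34

rank∂_2=34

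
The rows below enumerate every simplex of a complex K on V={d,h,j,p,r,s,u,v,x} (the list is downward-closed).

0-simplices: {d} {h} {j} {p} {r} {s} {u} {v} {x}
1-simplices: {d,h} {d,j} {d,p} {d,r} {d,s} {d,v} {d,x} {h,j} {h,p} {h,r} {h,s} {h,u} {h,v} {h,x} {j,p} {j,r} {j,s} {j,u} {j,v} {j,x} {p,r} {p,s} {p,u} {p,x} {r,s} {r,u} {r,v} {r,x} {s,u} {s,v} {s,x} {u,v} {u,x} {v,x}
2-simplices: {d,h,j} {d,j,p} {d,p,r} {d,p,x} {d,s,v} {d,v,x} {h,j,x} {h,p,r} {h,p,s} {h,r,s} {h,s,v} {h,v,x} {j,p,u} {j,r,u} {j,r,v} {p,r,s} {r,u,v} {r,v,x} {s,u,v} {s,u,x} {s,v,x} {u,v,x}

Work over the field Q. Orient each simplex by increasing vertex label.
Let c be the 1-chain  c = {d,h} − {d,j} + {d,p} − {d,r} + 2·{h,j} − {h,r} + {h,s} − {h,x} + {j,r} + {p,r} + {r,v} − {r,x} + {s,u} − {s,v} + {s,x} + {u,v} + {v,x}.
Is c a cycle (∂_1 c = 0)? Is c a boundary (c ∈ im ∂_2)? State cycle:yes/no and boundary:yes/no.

n_0=9 n_1=34 n_2=22  [Q]
∂1: piv[dh,dj,dp,dr,ds,dv,dx,hu] rk=8  ker:hj,hp,hr,hs,hv,hx,jp,jr,js,ju,jv,jx,pr,ps,pu,px,rs,ru,rv,rx,su,sv,sx,uv,ux,vx
∂2: piv[dhj,djp,dpr,dpx,dsv,dvx,hjx,hpr,hps,hrs,hsv,hvx,jpu,jru,jrv,ruv,rvx,suv,sux,svx] rk=20  ker:prs,uvx
∂1c = 0
c vs im∂2: residual ≠ 0 ⇒ not boundary

cycle:yes boundary:no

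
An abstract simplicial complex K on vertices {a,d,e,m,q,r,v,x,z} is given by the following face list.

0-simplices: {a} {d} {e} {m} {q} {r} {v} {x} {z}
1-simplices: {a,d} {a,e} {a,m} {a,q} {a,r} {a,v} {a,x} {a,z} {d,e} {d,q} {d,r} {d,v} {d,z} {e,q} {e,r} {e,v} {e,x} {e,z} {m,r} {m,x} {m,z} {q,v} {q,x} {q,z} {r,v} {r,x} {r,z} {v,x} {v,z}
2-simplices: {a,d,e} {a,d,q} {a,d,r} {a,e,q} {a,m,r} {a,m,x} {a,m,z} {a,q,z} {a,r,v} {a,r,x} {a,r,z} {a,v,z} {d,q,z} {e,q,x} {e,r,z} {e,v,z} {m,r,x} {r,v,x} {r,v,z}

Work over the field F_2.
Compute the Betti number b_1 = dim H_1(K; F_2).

b_1=4

n_0=9 n_1=29 n_2=19  [Z2]
∂1: piv[ad,ae,am,aq,ar,av,ax,az] rk=8  ker:de,dq,dr,dv,dz,eq,er,ev,ex,ez,mr,mx,mz,qv,qx,qz,rv,rx,rz,vx,vz
∂2: piv[ade,adq,adr,aeq,amr,amx,amz,aqz,arv,arx,arz,avz,dqz,eqx,erz,evz,rvx] rk=17  ker:mrx,rvz
b_1=(29−8)−17=4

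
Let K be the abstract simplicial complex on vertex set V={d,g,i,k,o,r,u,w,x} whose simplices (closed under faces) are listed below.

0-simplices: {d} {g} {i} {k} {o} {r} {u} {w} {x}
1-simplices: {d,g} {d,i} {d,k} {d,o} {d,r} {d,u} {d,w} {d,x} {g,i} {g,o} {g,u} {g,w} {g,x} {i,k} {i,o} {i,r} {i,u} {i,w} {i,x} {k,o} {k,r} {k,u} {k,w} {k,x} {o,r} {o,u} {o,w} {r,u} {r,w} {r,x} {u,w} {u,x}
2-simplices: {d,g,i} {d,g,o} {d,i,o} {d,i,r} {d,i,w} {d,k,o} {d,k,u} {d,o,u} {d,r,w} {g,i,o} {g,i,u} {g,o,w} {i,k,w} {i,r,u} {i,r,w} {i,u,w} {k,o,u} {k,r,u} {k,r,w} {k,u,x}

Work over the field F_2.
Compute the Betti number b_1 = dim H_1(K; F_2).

b_1=7

n_0=9 n_1=32 n_2=20  [Z2]
∂1: piv[dg,di,dk,do,dr,du,dw,dx] rk=8  ker:gi,go,gu,gw,gx,ik,io,ir,iu,iw,ix,ko,kr,ku,kw,kx,or,ou,ow,ru,rw,rx,uw,ux
∂2: piv[dgi,dgo,dio,dir,diw,dko,dku,dou,drw,giu,gow,ikw,iru,iuw,kru,krw,kux] rk=17  ker:gio,irw,kou
b_1=(32−8)−17=7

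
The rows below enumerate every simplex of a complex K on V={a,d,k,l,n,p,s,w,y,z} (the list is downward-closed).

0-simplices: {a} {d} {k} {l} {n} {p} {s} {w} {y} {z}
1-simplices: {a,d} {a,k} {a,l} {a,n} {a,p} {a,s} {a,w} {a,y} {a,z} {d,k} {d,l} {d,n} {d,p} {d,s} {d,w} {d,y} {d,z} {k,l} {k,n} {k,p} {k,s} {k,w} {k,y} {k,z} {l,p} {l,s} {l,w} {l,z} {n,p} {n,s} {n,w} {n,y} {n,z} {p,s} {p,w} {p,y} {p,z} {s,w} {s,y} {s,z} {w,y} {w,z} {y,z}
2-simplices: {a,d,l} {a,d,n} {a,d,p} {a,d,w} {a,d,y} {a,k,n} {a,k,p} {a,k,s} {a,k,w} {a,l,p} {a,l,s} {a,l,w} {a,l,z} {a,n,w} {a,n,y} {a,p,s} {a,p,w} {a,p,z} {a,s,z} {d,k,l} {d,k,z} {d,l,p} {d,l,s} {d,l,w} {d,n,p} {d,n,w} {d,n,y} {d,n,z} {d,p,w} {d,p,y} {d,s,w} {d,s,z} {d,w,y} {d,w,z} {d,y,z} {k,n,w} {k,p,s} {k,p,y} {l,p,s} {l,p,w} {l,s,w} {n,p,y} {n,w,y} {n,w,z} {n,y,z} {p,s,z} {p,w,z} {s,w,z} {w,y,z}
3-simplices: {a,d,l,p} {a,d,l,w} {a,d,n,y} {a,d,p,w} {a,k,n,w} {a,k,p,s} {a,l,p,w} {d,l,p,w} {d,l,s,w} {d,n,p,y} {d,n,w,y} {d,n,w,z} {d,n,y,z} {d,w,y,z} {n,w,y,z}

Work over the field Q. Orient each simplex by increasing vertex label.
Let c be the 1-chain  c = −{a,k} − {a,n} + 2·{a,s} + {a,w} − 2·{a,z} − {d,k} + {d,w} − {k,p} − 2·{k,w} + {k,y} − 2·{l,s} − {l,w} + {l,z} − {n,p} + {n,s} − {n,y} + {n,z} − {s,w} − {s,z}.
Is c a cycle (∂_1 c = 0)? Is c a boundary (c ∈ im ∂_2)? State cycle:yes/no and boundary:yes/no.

n_0=10 n_1=43 n_2=49 n_3=15  [Q]
∂1: piv[ad,ak,al,an,ap,as,aw,ay,az] rk=9  ker:dk,dl,dn,dp,ds,dw,dy,dz,kl,kn,kp,ks,kw,ky,kz,lp,ls,lw,lz,np,ns,nw,ny,nz,ps,pw,py,pz,sw,sy,sz,wy,wz,yz
∂2: piv[adl,adn,adp,adw,ady,akn,akp,aks,akw,alp,als,alw,alz,anw,any,aps,apw,apz,asz,dkl,dkz,dls,dnp,dnz,dpy,dsw,dsz,dwy,dwz,dyz,kpy] rk=31  ker:dlp,dlw,dnw,dny,dpw,knw,kps,lps,lpw,lsw,npy,nwy,nwz,nyz,psz,pwz,swz,wyz
∂3: piv[adlp,adlw,adny,adpw,aknw,akps,alpw,dlsw,dnpy,dnwy,dnwz,dnyz,dwyz] rk=13  ker:dlpw,nwyz
∂1c = {a} + 2·{l} − {n} − 2·{p} + 3·{s} − 2·{w} − {z}

cycle:no boundary:no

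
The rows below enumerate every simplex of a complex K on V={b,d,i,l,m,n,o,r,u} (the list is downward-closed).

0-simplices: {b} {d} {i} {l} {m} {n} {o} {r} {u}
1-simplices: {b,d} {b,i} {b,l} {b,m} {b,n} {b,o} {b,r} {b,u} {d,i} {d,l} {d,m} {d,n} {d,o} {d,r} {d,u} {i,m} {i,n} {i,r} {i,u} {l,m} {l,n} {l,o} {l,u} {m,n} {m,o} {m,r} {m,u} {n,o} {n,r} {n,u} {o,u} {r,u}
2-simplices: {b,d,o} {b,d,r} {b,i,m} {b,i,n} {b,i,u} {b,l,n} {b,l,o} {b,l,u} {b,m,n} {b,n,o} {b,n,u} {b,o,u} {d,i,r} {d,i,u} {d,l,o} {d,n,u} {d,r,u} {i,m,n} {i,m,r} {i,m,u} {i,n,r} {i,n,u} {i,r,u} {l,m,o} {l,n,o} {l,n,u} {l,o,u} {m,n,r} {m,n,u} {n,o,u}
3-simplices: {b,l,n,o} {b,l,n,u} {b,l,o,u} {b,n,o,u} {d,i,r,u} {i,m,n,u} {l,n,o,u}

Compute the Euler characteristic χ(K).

n_0=9 n_1=32 n_2=30 n_3=7
χ=+9−32+30−7=0

χ(K)=0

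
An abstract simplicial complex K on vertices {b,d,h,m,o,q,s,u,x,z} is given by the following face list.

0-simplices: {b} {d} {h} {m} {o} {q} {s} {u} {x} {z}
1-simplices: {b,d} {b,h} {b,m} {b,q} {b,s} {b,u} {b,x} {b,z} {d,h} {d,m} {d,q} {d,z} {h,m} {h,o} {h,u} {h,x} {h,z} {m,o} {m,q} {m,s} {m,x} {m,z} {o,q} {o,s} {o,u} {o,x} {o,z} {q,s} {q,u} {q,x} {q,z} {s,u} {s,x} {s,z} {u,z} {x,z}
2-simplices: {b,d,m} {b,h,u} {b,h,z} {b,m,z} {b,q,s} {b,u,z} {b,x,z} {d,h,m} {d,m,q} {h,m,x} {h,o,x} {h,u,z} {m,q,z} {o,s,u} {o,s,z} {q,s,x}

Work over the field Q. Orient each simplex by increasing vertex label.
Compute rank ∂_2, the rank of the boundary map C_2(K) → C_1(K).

rank∂_2=15

n_0=10 n_1=36 n_2=16  [Q]
∂1: piv[bd,bh,bm,bq,bs,bu,bx,bz,ho] rk=9  ker:dh,dm,dq,dz,hm,hu,hx,hz,mo,mq,ms,mx,mz,oq,os,ou,ox,oz,qs,qu,qx,qz,su,sx,sz,uz,xz
∂2: piv[bdm,bhu,bhz,bmz,bqs,buz,bxz,dhm,dmq,hmx,hox,mqz,osu,osz,qsx] rk=15  ker:huz
rk∂_2=15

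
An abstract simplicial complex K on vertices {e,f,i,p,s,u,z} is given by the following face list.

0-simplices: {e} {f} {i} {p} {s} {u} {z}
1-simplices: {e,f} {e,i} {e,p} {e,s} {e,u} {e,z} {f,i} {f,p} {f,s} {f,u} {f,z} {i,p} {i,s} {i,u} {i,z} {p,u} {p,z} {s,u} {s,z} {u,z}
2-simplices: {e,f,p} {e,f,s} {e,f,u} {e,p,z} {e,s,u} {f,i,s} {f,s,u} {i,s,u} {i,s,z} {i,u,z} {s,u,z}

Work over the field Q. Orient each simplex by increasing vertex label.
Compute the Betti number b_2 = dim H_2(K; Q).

b_2=2

n_0=7 n_1=20 n_2=11  [Q]
∂1: piv[ef,ei,ep,es,eu,ez] rk=6  ker:fi,fp,fs,fu,fz,ip,is,iu,iz,pu,pz,su,sz,uz
∂2: piv[efp,efs,efu,epz,esu,fis,isu,isz,iuz] rk=9  ker:fsu,suz
b_2=(11−9)−0=2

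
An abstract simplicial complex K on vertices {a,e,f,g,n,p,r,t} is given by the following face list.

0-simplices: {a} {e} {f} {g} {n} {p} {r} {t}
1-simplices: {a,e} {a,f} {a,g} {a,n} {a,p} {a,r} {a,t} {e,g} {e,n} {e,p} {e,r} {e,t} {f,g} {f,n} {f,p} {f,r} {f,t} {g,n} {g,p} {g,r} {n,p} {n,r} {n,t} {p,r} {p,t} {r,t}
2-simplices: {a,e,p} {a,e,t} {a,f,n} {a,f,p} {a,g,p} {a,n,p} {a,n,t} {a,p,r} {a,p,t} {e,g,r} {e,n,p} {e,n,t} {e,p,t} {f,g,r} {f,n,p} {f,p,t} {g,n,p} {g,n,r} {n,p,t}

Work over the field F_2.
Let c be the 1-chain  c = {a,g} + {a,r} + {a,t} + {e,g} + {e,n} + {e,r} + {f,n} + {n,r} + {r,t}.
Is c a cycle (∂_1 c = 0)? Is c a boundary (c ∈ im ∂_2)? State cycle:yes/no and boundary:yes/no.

cycle:no boundary:no

n_0=8 n_1=26 n_2=19  [Z2]
∂1: piv[ae,af,ag,an,ap,ar,at] rk=7  ker:eg,en,ep,er,et,fg,fn,fp,fr,ft,gn,gp,gr,np,nr,nt,pr,pt,rt
∂2: piv[aep,aet,afn,afp,agp,anp,ant,apr,apt,egr,enp,fgr,fpt,gnp,gnr] rk=15  ker:ent,ept,fnp,npt
∂1c = {a} + {e} + {f} + {n}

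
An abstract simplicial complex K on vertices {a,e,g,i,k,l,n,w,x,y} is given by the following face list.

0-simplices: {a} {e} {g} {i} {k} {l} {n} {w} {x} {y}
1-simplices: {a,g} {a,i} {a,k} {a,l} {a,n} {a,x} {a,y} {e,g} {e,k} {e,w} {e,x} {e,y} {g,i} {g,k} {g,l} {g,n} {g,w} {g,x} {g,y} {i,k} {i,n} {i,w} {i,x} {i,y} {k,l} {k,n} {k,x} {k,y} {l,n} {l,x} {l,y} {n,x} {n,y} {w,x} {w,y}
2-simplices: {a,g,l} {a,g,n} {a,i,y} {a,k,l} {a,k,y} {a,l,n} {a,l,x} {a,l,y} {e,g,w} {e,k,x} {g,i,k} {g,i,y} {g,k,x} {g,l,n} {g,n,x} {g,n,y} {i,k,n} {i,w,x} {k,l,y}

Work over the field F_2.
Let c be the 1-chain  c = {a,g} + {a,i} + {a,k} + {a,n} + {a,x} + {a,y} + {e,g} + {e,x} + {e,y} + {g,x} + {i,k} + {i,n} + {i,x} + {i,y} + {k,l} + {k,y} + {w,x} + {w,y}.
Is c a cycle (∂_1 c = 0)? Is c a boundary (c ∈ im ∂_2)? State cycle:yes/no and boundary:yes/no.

n_0=10 n_1=35 n_2=19  [Z2]
∂1: piv[ag,ai,ak,al,an,ax,ay,eg,ew] rk=9  ker:ek,ex,ey,gi,gk,gl,gn,gw,gx,gy,ik,in,iw,ix,iy,kl,kn,kx,ky,ln,lx,ly,nx,ny,wx,wy
∂2: piv[agl,agn,aiy,akl,aky,aln,alx,aly,egw,ekx,gik,giy,gkx,gnx,gny,ikn,iwx] rk=17  ker:gln,kly
∂1c = {e} + {g} + {i} + {l} + {x} + {y}

cycle:no boundary:no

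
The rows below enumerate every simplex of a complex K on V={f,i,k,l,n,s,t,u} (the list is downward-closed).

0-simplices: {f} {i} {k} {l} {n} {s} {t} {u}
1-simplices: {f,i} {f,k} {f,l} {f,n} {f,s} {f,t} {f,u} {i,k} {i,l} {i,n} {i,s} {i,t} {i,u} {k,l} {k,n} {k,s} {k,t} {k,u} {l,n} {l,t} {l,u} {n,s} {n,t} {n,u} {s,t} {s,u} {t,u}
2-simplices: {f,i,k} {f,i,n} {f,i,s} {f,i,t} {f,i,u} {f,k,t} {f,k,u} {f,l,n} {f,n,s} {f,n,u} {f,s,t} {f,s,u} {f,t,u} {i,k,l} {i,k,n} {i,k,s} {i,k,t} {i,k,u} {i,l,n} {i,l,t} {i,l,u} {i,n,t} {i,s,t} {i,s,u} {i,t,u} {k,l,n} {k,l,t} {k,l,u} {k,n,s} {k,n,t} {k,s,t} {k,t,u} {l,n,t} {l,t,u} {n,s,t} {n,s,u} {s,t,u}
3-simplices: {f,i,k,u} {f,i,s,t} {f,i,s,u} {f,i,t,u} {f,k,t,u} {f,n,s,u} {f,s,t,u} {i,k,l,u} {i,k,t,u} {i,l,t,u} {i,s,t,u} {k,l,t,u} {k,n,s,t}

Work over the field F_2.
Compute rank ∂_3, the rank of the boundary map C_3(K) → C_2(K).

n_0=8 n_1=27 n_2=37 n_3=13  [Z2]
∂1: piv[fi,fk,fl,fn,fs,ft,fu] rk=7  ker:ik,il,in,is,it,iu,kl,kn,ks,kt,ku,ln,lt,lu,ns,nt,nu,st,su,tu
∂2: piv[fik,fin,fis,fit,fiu,fkt,fku,fln,fns,fnu,fst,fsu,ftu,ikl,ikn,iks,iln,ilt,ilu,int] rk=20  ker:ikt,iku,ist,isu,itu,kln,klt,klu,kns,knt,kst,ktu,lnt,ltu,nst,nsu,stu
∂3: piv[fiku,fist,fisu,fitu,fktu,fnsu,fstu,iklu,iktu,iltu,kltu,knst] rk=12  ker:istu
rk∂_3=12

rank∂_3=12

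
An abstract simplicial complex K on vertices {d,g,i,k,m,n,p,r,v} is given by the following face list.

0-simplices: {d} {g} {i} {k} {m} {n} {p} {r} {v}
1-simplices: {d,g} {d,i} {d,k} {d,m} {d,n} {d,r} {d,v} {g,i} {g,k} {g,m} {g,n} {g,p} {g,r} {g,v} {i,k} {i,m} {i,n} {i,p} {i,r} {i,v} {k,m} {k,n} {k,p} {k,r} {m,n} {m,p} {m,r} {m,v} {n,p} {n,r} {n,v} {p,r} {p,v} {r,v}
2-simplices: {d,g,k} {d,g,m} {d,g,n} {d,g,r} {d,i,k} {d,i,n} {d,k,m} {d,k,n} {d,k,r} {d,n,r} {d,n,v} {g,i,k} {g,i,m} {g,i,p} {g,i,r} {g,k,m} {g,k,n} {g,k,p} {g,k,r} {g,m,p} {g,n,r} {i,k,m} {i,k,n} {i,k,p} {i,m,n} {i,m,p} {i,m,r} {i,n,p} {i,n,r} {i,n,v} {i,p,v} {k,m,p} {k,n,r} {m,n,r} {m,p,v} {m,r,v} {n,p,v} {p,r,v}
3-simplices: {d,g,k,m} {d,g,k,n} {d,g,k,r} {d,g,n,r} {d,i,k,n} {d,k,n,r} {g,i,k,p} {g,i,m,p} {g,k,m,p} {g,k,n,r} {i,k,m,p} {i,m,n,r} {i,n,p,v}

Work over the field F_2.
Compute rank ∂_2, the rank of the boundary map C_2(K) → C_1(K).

n_0=9 n_1=34 n_2=38 n_3=13  [Z2]
∂1: piv[dg,di,dk,dm,dn,dr,dv,gp] rk=8  ker:gi,gk,gm,gn,gr,gv,ik,im,in,ip,ir,iv,km,kn,kp,kr,mn,mp,mr,mv,np,nr,nv,pr,pv,rv
∂2: piv[dgk,dgm,dgn,dgr,dik,din,dkm,dkn,dkr,dnr,dnv,gik,gim,gip,gir,gkp,gmp,imn,imr,inp,inv,ipv,mpv,mrv,prv] rk=25  ker:gkm,gkn,gkr,gnr,ikm,ikn,ikp,imp,inr,kmp,knr,mnr,npv
∂3: piv[dgkm,dgkn,dgkr,dgnr,dikn,dknr,gikp,gimp,gkmp,ikmp,imnr,inpv] rk=12  ker:gknr
rk∂_2=25

rank∂_2=25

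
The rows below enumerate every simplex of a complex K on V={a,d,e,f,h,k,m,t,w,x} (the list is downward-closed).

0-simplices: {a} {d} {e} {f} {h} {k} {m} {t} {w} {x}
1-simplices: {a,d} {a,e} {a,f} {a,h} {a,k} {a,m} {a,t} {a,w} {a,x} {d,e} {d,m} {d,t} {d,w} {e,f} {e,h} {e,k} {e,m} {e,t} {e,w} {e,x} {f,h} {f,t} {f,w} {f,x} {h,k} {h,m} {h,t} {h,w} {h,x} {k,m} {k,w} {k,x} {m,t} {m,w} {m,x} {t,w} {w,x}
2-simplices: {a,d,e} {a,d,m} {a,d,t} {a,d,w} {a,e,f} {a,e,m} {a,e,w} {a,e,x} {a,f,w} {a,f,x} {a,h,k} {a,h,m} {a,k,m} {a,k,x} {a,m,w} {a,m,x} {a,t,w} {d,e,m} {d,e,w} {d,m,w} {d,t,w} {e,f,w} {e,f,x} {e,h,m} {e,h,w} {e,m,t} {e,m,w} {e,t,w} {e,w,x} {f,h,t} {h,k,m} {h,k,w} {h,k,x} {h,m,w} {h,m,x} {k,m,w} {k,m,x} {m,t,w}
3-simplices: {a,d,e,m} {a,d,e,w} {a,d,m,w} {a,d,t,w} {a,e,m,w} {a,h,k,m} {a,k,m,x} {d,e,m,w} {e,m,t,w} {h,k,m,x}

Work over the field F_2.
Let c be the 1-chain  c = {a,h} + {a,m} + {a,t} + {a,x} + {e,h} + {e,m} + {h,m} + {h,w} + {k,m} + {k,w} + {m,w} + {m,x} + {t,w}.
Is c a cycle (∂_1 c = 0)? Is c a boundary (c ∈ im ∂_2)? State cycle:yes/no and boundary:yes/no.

cycle:yes boundary:yes

n_0=10 n_1=37 n_2=38 n_3=10  [Z2]
∂1: piv[ad,ae,af,ah,ak,am,at,aw,ax] rk=9  ker:de,dm,dt,dw,ef,eh,ek,em,et,ew,ex,fh,ft,fw,fx,hk,hm,ht,hw,hx,km,kw,kx,mt,mw,mx,tw,wx
∂2: piv[ade,adm,adt,adw,aef,aem,aew,aex,afw,afx,ahk,ahm,akm,akx,amw,amx,atw,ehm,ehw,emt,etw,ewx,fht,hkw,hkx] rk=25  ker:dem,dew,dmw,dtw,efw,efx,emw,hkm,hmw,hmx,kmw,kmx,mtw
∂3: piv[adem,adew,admw,adtw,aemw,ahkm,akmx,emtw,hkmx] rk=9  ker:demw
∂1c = 0
c vs im∂2: reduces to 0 ⇒ boundary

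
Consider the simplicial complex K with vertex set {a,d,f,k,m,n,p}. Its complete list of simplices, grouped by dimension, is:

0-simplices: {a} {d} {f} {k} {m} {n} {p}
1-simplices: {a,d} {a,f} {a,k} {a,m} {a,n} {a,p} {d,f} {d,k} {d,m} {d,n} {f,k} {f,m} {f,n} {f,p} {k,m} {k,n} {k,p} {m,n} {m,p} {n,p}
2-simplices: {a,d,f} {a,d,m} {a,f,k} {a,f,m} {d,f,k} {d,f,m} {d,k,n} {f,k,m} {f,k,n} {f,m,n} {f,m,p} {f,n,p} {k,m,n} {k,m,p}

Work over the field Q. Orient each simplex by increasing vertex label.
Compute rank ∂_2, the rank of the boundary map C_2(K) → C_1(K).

rank∂_2=12

n_0=7 n_1=20 n_2=14  [Q]
∂1: piv[ad,af,ak,am,an,ap] rk=6  ker:df,dk,dm,dn,fk,fm,fn,fp,km,kn,kp,mn,mp,np
∂2: piv[adf,adm,afk,afm,dfk,dkn,fkm,fkn,fmn,fmp,fnp,kmp] rk=12  ker:dfm,kmn
rk∂_2=12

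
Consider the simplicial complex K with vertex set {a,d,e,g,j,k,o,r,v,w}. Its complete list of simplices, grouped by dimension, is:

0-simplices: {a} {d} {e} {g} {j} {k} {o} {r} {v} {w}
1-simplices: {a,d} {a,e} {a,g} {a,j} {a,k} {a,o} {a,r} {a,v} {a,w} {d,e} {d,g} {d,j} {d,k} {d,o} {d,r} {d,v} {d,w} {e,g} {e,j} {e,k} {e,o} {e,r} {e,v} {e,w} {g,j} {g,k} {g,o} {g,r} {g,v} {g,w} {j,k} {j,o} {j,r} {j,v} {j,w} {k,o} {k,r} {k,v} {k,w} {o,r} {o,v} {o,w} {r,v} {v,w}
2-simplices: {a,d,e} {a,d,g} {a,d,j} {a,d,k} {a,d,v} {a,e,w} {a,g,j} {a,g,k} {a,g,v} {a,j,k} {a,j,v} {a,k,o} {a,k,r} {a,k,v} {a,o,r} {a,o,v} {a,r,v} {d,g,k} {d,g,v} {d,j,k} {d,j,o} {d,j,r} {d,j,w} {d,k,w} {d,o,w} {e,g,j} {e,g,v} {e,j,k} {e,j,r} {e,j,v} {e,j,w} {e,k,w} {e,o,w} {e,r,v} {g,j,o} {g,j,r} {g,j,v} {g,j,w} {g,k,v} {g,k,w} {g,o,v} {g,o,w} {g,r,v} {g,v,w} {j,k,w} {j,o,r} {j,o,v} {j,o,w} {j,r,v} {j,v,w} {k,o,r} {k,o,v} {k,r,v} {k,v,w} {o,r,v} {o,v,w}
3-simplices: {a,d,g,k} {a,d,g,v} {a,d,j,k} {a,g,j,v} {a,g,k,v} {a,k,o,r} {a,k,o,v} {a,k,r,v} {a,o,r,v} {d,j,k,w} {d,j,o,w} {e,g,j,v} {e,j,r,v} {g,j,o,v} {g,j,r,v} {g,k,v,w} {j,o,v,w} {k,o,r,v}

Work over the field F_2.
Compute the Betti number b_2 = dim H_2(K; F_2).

b_2=5

n_0=10 n_1=44 n_2=56 n_3=18  [Z2]
∂1: piv[ad,ae,ag,aj,ak,ao,ar,av,aw] rk=9  ker:de,dg,dj,dk,do,dr,dv,dw,eg,ej,ek,eo,er,ev,ew,gj,gk,go,gr,gv,gw,jk,jo,jr,jv,jw,ko,kr,kv,kw,or,ov,ow,rv,vw
∂2: piv[ade,adg,adj,adk,adv,aew,agj,agk,agv,ajk,ajv,ako,akr,akv,aor,aov,arv,djo,djr,djw,dkw,dow,egj,egv,ejk,ejr,ejw,eow,erv,gjo,gjr,gjw,gov,gvw] rk=34  ker:dgk,dgv,djk,ejv,ekw,gjv,gkv,gkw,gow,grv,jkw,jor,jov,jow,jrv,jvw,kor,kov,krv,kvw,orv,ovw
∂3: piv[adgk,adgv,adjk,agjv,agkv,akor,akov,akrv,aorv,djkw,djow,egjv,ejrv,gjov,gjrv,gkvw,jovw] rk=17  ker:korv
b_2=(56−34)−17=5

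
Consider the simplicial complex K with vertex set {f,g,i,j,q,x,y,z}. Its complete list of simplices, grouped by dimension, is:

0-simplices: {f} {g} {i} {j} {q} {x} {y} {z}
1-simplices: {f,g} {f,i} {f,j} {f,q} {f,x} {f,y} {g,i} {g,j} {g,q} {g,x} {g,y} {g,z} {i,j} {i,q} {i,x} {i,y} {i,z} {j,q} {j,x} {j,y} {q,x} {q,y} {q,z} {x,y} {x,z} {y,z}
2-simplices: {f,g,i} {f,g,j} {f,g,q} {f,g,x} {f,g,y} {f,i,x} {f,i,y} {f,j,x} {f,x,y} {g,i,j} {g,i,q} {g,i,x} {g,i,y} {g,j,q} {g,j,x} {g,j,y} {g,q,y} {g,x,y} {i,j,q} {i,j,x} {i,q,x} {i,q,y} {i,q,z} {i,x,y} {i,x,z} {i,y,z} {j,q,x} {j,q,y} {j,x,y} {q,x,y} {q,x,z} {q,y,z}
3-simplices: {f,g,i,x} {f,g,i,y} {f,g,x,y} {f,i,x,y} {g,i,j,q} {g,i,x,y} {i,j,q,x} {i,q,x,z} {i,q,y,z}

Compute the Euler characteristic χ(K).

n_0=8 n_1=26 n_2=32 n_3=9
χ=+8−26+32−9=5

χ(K)=5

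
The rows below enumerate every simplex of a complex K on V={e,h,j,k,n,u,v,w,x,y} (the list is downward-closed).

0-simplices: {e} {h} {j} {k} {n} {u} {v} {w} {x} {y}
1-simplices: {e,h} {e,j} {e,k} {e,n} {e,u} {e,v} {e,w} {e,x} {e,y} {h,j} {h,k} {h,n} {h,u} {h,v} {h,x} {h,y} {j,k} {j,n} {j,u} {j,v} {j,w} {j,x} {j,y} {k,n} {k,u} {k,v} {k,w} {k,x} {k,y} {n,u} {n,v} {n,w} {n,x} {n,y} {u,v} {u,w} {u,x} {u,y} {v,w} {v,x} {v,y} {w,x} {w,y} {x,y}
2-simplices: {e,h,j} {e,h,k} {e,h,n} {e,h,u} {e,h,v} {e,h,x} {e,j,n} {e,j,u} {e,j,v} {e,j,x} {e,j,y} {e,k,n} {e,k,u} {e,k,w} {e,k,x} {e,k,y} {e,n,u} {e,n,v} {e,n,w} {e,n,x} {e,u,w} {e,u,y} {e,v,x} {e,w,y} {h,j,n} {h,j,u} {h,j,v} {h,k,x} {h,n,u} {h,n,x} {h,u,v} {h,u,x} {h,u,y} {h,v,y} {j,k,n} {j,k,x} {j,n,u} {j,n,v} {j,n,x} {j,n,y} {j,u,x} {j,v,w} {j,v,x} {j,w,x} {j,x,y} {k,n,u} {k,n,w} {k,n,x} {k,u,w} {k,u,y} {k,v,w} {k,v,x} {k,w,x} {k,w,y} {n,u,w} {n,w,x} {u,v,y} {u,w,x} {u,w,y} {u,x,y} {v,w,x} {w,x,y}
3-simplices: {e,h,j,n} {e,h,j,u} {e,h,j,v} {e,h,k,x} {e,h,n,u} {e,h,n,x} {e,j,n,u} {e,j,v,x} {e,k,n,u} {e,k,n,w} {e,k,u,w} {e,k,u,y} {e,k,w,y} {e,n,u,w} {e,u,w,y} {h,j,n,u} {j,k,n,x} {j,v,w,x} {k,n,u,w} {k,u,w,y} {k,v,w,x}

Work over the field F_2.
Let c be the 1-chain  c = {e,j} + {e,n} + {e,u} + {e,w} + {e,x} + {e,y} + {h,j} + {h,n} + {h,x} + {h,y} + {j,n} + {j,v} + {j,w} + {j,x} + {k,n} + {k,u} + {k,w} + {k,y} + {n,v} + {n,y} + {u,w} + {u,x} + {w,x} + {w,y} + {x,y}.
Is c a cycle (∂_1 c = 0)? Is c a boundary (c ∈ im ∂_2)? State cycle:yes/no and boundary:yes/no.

n_0=10 n_1=44 n_2=62 n_3=21  [Z2]
∂1: piv[eh,ej,ek,en,eu,ev,ew,ex,ey] rk=9  ker:hj,hk,hn,hu,hv,hx,hy,jk,jn,ju,jv,jw,jx,jy,kn,ku,kv,kw,kx,ky,nu,nv,nw,nx,ny,uv,uw,ux,uy,vw,vx,vy,wx,wy,xy
∂2: piv[ehj,ehk,ehn,ehu,ehv,ehx,ejn,eju,ejv,ejx,ejy,ekn,eku,ekw,ekx,eky,enu,env,enw,enx,euw,euy,evx,ewy,huv,hux,huy,hvy,jkn,jny,jvw,jwx,jxy,kvw,kvx] rk=35  ker:hjn,hju,hjv,hkx,hnu,hnx,jkx,jnu,jnv,jnx,jux,jvx,knu,knw,knx,kuw,kuy,kwx,kwy,nuw,nwx,uvy,uwx,uwy,uxy,vwx,wxy
∂3: piv[ehjn,ehju,ehjv,ehkx,ehnu,ehnx,ejnu,ejvx,eknu,eknw,ekuw,ekuy,ekwy,enuw,euwy,jknx,jvwx,kvwx] rk=18  ker:hjnu,knuw,kuwy
∂1c = 0
c vs im∂2: reduces to 0 ⇒ boundary

cycle:yes boundary:yes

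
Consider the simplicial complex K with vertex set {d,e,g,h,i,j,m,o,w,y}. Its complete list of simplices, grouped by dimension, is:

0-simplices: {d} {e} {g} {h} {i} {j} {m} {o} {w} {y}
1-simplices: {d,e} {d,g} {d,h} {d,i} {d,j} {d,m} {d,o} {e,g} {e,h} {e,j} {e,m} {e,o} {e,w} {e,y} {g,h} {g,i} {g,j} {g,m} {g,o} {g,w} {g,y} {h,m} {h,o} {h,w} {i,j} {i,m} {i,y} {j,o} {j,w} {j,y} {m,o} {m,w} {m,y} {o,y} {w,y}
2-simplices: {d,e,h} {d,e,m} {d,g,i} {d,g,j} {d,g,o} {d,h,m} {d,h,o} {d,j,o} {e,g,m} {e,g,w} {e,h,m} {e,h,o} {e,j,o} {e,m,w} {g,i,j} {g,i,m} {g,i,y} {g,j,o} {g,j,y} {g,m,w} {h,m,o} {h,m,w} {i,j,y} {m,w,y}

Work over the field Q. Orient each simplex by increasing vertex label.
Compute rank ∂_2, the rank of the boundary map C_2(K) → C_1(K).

rank∂_2=20

n_0=10 n_1=35 n_2=24  [Q]
∂1: piv[de,dg,dh,di,dj,dm,do,ew,ey] rk=9  ker:eg,eh,ej,em,eo,gh,gi,gj,gm,go,gw,gy,hm,ho,hw,ij,im,iy,jo,jw,jy,mo,mw,my,oy,wy
∂2: piv[deh,dem,dgi,dgj,dgo,dhm,dho,djo,egm,egw,eho,ejo,emw,gij,gim,giy,gjy,hmo,hmw,mwy] rk=20  ker:ehm,gjo,gmw,ijy
rk∂_2=20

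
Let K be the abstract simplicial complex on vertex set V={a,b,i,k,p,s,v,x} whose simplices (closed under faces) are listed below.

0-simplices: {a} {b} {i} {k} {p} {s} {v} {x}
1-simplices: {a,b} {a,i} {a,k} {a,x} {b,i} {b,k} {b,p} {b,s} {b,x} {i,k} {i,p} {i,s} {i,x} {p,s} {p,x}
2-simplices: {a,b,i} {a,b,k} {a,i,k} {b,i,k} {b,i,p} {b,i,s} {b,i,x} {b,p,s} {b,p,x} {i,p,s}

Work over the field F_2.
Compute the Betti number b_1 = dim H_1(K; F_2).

b_1=1

n_0=8 n_1=15 n_2=10  [Z2]
∂1: piv[ab,ai,ak,ax,bp,bs] rk=6  ker:bi,bk,bx,ik,ip,is,ix,ps,px
∂2: piv[abi,abk,aik,bip,bis,bix,bps,bpx] rk=8  ker:bik,ips
b_1=(15−6)−8=1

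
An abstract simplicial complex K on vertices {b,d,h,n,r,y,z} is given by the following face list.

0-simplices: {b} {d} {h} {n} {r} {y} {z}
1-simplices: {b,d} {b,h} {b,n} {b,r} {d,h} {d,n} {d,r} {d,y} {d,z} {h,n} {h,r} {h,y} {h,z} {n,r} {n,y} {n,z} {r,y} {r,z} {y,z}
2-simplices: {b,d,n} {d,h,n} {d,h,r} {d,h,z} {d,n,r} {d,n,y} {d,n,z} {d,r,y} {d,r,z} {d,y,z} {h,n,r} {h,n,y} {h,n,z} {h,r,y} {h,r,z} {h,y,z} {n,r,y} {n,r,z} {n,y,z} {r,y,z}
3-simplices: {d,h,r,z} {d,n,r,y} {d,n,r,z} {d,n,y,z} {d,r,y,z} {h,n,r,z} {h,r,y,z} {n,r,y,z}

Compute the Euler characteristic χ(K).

n_0=7 n_1=19 n_2=20 n_3=8
χ=+7−19+20−8=0

χ(K)=0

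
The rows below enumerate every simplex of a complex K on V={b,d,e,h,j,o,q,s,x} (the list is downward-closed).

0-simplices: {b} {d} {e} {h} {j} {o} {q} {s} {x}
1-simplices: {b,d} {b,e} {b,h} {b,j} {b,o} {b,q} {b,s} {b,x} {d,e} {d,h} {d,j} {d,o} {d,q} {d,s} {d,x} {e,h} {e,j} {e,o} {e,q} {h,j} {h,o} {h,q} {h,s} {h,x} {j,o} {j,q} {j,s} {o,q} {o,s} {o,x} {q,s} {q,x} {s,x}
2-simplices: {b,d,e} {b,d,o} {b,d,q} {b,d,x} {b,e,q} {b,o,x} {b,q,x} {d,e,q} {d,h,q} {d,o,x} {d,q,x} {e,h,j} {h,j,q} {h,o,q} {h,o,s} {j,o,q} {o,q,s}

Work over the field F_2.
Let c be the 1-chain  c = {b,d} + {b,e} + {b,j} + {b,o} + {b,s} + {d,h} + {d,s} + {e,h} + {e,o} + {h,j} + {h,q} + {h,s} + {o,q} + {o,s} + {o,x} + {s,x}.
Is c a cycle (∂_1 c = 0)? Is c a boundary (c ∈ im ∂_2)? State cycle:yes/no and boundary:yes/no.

n_0=9 n_1=33 n_2=17  [Z2]
∂1: piv[bd,be,bh,bj,bo,bq,bs,bx] rk=8  ker:de,dh,dj,do,dq,ds,dx,eh,ej,eo,eq,hj,ho,hq,hs,hx,jo,jq,js,oq,os,ox,qs,qx,sx
∂2: piv[bde,bdo,bdq,bdx,beq,box,bqx,dhq,ehj,hjq,hoq,hos,joq,oqs] rk=14  ker:deq,dox,dqx
∂1c = {b} + {d} + {e} + {h} + {o} + {s}

cycle:no boundary:no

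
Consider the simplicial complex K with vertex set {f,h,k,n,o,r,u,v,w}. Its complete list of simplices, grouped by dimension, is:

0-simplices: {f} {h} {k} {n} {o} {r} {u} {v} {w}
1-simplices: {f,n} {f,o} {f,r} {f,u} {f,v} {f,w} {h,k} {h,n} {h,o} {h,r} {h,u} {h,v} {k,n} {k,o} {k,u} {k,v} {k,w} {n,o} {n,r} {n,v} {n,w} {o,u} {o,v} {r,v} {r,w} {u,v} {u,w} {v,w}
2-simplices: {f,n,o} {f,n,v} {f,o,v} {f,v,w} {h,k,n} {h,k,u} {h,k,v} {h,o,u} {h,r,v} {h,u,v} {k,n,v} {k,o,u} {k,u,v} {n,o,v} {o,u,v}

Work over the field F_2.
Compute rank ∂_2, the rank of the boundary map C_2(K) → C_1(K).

rank∂_2=13

n_0=9 n_1=28 n_2=15  [Z2]
∂1: piv[fn,fo,fr,fu,fv,fw,hk,hn] rk=8  ker:ho,hr,hu,hv,kn,ko,ku,kv,kw,no,nr,nv,nw,ou,ov,rv,rw,uv,uw,vw
∂2: piv[fno,fnv,fov,fvw,hkn,hku,hkv,hou,hrv,huv,knv,kou,ouv] rk=13  ker:kuv,nov
rk∂_2=13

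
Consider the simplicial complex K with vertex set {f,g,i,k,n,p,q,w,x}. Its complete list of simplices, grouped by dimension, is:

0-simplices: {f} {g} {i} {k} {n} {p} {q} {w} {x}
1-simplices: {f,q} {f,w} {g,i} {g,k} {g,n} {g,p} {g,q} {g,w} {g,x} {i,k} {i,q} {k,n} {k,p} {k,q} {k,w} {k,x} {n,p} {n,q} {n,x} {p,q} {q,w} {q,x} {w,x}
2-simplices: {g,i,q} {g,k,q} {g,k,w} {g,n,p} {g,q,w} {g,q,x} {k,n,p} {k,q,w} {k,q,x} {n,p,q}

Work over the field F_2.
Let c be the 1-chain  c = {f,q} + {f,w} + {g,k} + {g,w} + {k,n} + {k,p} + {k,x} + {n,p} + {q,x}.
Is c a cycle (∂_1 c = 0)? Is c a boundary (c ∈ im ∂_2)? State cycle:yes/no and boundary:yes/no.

n_0=9 n_1=23 n_2=10  [Z2]
∂1: piv[fq,fw,gi,gk,gn,gp,gq,gx] rk=8  ker:gw,ik,iq,kn,kp,kq,kw,kx,np,nq,nx,pq,qw,qx,wx
∂2: piv[giq,gkq,gkw,gnp,gqw,gqx,knp,kqx,npq] rk=9  ker:kqw
∂1c = 0
c vs im∂2: residual ≠ 0 ⇒ not boundary

cycle:yes boundary:no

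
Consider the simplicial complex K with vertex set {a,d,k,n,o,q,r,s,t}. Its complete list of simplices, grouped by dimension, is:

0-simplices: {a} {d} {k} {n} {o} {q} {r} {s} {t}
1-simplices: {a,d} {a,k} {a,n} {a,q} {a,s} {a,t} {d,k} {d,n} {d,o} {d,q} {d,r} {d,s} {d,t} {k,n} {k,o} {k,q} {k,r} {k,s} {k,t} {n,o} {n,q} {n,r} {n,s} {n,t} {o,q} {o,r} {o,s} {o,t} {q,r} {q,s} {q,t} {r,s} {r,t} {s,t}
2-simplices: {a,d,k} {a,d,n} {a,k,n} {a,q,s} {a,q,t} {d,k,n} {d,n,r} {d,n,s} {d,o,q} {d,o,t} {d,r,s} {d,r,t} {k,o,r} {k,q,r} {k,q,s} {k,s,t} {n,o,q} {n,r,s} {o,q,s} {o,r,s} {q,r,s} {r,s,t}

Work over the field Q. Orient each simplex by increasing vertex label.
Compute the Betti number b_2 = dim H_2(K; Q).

n_0=9 n_1=34 n_2=22  [Q]
∂1: piv[ad,ak,an,aq,as,at,do,dr] rk=8  ker:dk,dn,dq,ds,dt,kn,ko,kq,kr,ks,kt,no,nq,nr,ns,nt,oq,or,os,ot,qr,qs,qt,rs,rt,st
∂2: piv[adk,adn,akn,aqs,aqt,dnr,dns,doq,dot,drs,drt,kor,kqr,kqs,kst,noq,oqs,ors,qrs,rst] rk=20  ker:dkn,nrs
b_2=(22−20)−0=2

b_2=2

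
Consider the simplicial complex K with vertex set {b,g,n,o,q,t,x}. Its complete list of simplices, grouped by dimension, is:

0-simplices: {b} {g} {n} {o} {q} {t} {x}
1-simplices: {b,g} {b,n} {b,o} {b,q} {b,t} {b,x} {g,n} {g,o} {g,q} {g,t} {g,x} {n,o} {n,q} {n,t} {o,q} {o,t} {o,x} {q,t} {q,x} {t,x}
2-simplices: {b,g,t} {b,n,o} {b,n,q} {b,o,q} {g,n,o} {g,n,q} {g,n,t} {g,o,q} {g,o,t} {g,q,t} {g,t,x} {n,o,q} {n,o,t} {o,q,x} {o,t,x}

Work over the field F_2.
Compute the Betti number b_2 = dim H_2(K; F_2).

b_2=3

n_0=7 n_1=20 n_2=15  [Z2]
∂1: piv[bg,bn,bo,bq,bt,bx] rk=6  ker:gn,go,gq,gt,gx,no,nq,nt,oq,ot,ox,qt,qx,tx
∂2: piv[bgt,bno,bnq,boq,gno,gnq,gnt,got,gqt,gtx,oqx,otx] rk=12  ker:goq,noq,not
b_2=(15−12)−0=3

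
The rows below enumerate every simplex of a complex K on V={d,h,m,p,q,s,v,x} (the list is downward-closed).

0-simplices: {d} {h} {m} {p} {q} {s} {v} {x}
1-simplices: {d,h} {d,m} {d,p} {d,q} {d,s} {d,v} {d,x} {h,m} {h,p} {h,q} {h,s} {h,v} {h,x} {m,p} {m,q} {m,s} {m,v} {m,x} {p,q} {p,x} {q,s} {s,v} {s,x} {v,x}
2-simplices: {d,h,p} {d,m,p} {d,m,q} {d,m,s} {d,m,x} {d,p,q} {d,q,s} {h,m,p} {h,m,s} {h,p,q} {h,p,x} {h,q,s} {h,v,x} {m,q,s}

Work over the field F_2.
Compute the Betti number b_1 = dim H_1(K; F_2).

n_0=8 n_1=24 n_2=14  [Z2]
∂1: piv[dh,dm,dp,dq,ds,dv,dx] rk=7  ker:hm,hp,hq,hs,hv,hx,mp,mq,ms,mv,mx,pq,px,qs,sv,sx,vx
∂2: piv[dhp,dmp,dmq,dms,dmx,dpq,dqs,hmp,hms,hpq,hpx,hvx] rk=12  ker:hqs,mqs
b_1=(24−7)−12=5

b_1=5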